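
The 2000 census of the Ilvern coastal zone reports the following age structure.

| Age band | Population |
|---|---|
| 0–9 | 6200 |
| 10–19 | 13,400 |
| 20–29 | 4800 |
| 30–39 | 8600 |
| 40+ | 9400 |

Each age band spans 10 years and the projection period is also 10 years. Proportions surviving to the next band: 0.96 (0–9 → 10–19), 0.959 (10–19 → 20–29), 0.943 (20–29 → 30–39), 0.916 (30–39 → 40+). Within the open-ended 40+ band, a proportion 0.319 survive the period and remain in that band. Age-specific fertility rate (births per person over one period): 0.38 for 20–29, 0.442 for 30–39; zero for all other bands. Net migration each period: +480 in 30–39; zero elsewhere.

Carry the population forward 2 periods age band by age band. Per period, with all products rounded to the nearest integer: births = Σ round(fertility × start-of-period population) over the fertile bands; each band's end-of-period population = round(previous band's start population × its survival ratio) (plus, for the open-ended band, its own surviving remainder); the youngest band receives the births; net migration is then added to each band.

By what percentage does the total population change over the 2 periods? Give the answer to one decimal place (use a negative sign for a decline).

Numbering the groups 1..5 from youngest to oldest:
[period 1]
Births: 4800 × 0.38 = 1824  |  8600 × 0.442 = 3801 ⇒ total 5625
Group 2: 6200 × 0.96 = 5952
Group 3: 13400 × 0.959 = 12851
Group 4: 4800 × 0.943 = 4526
Group 5: 8600 × 0.916 + 9400 × 0.319 = 7878 + 2999 = 10877
Net migration: Group 4 + 480 → 5006
→ [5625, 5952, 12851, 5006, 10877]
[period 2]
Births: 12851 × 0.38 = 4883  |  5006 × 0.442 = 2213 ⇒ total 7096
Group 2: 5625 × 0.96 = 5400
Group 3: 5952 × 0.959 = 5708
Group 4: 12851 × 0.943 = 12118
Group 5: 5006 × 0.916 + 10877 × 0.319 = 4585 + 3470 = 8055
Net migration: Group 4 + 480 → 12598
→ [7096, 5400, 5708, 12598, 8055]
Total: 42400 → 38857; change = -3543; percentage change = -8.4%

-8.4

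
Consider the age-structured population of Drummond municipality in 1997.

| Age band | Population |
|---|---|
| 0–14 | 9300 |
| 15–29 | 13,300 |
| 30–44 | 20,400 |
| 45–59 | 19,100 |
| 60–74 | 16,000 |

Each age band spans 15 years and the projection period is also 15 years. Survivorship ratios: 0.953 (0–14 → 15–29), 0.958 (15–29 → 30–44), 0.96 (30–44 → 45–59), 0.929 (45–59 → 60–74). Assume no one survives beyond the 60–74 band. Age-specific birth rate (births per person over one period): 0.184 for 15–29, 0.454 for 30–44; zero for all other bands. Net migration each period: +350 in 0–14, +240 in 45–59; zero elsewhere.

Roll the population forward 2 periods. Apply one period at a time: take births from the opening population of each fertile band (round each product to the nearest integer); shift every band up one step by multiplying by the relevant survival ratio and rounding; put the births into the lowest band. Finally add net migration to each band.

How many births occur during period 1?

— Period 1 —
Births: 13300 × 0.184 = 2447  |  20400 × 0.454 = 9262 — total 11709
15–29: 9300 × 0.953 = 8863
30–44: 13300 × 0.958 = 12741
45–59: 20400 × 0.96 = 19584
60–74: 19100 × 0.929 = 17744
Net migration: 0–14 + 350 → 12059; 45–59 + 240 → 19824
→ [12059, 8863, 12741, 19824, 17744]

11709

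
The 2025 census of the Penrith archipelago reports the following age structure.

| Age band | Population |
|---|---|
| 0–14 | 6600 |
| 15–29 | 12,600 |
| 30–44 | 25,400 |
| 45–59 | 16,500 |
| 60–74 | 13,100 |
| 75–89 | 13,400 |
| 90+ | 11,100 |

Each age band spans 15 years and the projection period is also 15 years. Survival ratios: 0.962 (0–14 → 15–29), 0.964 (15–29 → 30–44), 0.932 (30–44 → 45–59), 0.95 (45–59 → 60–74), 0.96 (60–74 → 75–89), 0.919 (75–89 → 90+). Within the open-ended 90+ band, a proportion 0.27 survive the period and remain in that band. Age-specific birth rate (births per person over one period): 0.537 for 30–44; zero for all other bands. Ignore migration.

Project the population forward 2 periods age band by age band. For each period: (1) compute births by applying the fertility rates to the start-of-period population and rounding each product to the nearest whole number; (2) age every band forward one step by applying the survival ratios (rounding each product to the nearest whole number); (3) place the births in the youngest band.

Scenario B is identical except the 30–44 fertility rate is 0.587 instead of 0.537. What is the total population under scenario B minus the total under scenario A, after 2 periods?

1829

Let group 1 be 0–14 through group 7 = 90+.
After projecting period 1:
Births: 25400 × 0.537 = 13640
Group 2: 6600 × 0.962 = 6349
Group 3: 12600 × 0.964 = 12146
Group 4: 25400 × 0.932 = 23673
Group 5: 16500 × 0.95 = 15675
Group 6: 13100 × 0.96 = 12576
Group 7: 13400 × 0.919 + 11100 × 0.27 = 12315 + 2997 = 15312
Giving 13640 / 6349 / 12146 / 23673 / 15675 / 12576 / 15312.
After projecting period 2:
Births: 12146 × 0.537 = 6522
Group 2: 13640 × 0.962 = 13122
Group 3: 6349 × 0.964 = 6120
Group 4: 12146 × 0.932 = 11320
Group 5: 23673 × 0.95 = 22489
Group 6: 15675 × 0.96 = 15048
Group 7: 12576 × 0.919 + 15312 × 0.27 = 11557 + 4134 = 15691
Giving 6522 / 13122 / 6120 / 11320 / 22489 / 15048 / 15691.
Scenario A total after 2 periods: 90312
Scenario B projection —
After projecting period 1:
Births: 25400 × 0.587 = 14910
Group 2: 6600 × 0.962 = 6349
Group 3: 12600 × 0.964 = 12146
Group 4: 25400 × 0.932 = 23673
Group 5: 16500 × 0.95 = 15675
Group 6: 13100 × 0.96 = 12576
Group 7: 13400 × 0.919 + 11100 × 0.27 = 12315 + 2997 = 15312
Giving 14910 / 6349 / 12146 / 23673 / 15675 / 12576 / 15312.
After projecting period 2:
Births: 12146 × 0.587 = 7130
Group 2: 14910 × 0.962 = 14343
Group 3: 6349 × 0.964 = 6120
Group 4: 12146 × 0.932 = 11320
Group 5: 23673 × 0.95 = 22489
Group 6: 15675 × 0.96 = 15048
Group 7: 12576 × 0.919 + 15312 × 0.27 = 11557 + 4134 = 15691
Giving 7130 / 14343 / 6120 / 11320 / 22489 / 15048 / 15691.
Scenario B total after 2 periods: 92141
Difference B − A = 92141 − 90312 = 1829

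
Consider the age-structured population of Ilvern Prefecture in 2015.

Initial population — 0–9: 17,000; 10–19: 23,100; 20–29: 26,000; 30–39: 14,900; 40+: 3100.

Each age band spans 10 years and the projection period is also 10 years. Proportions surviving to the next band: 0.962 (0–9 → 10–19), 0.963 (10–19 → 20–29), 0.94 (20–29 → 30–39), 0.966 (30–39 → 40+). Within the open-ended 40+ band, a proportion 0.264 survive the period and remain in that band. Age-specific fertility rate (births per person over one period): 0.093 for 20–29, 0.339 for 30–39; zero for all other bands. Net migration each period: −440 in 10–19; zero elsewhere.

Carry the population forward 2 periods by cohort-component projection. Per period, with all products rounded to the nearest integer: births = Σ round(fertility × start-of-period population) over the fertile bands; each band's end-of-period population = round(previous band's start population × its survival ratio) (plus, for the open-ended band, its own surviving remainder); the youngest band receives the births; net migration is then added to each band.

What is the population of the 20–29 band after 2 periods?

After projecting period 1:
Births: 26000 × 0.093 = 2418, 14900 × 0.339 = 5051 → total 7469
10–19: 17000 × 0.962 = 16354
20–29: 23100 × 0.963 = 22245
30–39: 26000 × 0.94 = 24440
40+: 14900 × 0.966 + 3100 × 0.264 = 14393 + 818 = 15211
Net migration: 10–19 − 440 → 15914
Giving 7469 / 15914 / 22245 / 24440 / 15211.
After projecting period 2:
Births: 22245 × 0.093 = 2069, 24440 × 0.339 = 8285 → total 10354
10–19: 7469 × 0.962 = 7185
20–29: 15914 × 0.963 = 15325
30–39: 22245 × 0.94 = 20910
40+: 24440 × 0.966 + 15211 × 0.264 = 23609 + 4016 = 27625
Net migration: 10–19 − 440 → 6745
Giving 10354 / 6745 / 15325 / 20910 / 27625.

15325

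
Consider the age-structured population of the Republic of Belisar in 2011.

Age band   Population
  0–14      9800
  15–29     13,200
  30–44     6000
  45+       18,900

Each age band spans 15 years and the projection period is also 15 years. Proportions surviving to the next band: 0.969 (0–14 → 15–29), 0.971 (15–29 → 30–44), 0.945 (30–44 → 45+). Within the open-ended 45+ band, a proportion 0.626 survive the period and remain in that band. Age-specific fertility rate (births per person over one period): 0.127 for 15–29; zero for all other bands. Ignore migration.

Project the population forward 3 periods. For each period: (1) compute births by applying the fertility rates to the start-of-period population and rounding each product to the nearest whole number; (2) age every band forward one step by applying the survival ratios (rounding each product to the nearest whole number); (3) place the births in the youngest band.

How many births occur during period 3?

206

[period 1]
Births: 13200 × 0.127 = 1676
15–29: 9800 × 0.969 = 9496
30–44: 13200 × 0.971 = 12817
45+: 6000 × 0.945 + 18900 × 0.626 = 5670 + 11831 = 17501
End of period: [1676, 9496, 12817, 17501]
[period 2]
Births: 9496 × 0.127 = 1206
15–29: 1676 × 0.969 = 1624
30–44: 9496 × 0.971 = 9221
45+: 12817 × 0.945 + 17501 × 0.626 = 12112 + 10956 = 23068
End of period: [1206, 1624, 9221, 23068]
[period 3]
Births: 1624 × 0.127 = 206
15–29: 1206 × 0.969 = 1169
30–44: 1624 × 0.971 = 1577
45+: 9221 × 0.945 + 23068 × 0.626 = 8714 + 14441 = 23155
End of period: [206, 1169, 1577, 23155]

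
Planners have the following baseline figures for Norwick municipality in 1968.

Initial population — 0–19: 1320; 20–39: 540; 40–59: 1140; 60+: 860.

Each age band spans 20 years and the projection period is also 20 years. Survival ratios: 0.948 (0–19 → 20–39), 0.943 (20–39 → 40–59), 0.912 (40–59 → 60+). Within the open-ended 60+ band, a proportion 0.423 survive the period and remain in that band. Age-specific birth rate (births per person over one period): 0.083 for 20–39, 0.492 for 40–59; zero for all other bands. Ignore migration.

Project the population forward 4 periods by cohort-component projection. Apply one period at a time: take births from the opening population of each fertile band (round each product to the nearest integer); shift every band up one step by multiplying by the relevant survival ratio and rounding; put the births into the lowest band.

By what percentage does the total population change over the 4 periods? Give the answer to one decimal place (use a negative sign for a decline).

— Period 1 —
Births: 540 × 0.083 = 45 ; 1140 × 0.492 = 561 → total 606
20–39: 1320 × 0.948 = 1251
40–59: 540 × 0.943 = 509
60+: 1140 × 0.912 + 860 × 0.423 = 1040 + 364 = 1404
→ [606, 1251, 509, 1404]
— Period 2 —
Births: 1251 × 0.083 = 104 ; 509 × 0.492 = 250 → total 354
20–39: 606 × 0.948 = 574
40–59: 1251 × 0.943 = 1180
60+: 509 × 0.912 + 1404 × 0.423 = 464 + 594 = 1058
→ [354, 574, 1180, 1058]
— Period 3 —
Births: 574 × 0.083 = 48 ; 1180 × 0.492 = 581 → total 629
20–39: 354 × 0.948 = 336
40–59: 574 × 0.943 = 541
60+: 1180 × 0.912 + 1058 × 0.423 = 1076 + 448 = 1524
→ [629, 336, 541, 1524]
— Period 4 —
Births: 336 × 0.083 = 28 ; 541 × 0.492 = 266 → total 294
20–39: 629 × 0.948 = 596
40–59: 336 × 0.943 = 317
60+: 541 × 0.912 + 1524 × 0.423 = 493 + 645 = 1138
→ [294, 596, 317, 1138]
Total: 3860 → 2345; change = -1515; percentage change = -39.2%

-39.2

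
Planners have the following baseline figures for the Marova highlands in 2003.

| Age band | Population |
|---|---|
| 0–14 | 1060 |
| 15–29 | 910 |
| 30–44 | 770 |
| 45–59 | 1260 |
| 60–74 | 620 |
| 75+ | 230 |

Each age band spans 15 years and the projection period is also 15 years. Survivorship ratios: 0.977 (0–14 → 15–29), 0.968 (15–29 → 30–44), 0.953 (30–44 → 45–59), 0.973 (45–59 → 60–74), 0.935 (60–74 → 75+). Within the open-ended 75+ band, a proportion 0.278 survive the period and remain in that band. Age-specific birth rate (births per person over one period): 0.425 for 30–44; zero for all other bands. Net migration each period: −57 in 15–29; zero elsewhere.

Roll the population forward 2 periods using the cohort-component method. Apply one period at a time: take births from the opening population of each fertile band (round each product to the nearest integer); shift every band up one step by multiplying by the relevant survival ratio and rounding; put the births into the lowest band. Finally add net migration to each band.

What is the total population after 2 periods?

4463

Numbering the groups 1..6 from youngest to oldest:
After projecting period 1:
Births: 770 * 0.425 = 327
Group 2: 1060 * 0.977 = 1036
Group 3: 910 * 0.968 = 881
Group 4: 770 * 0.953 = 734
Group 5: 1260 * 0.973 = 1226
Group 6: 620 * 0.935 + 230 * 0.278 = 580 + 64 = 644
Net migration: Group 2 − 57 → 979
→ [327, 979, 881, 734, 1226, 644]
After projecting period 2:
Births: 881 * 0.425 = 374
Group 2: 327 * 0.977 = 319
Group 3: 979 * 0.968 = 948
Group 4: 881 * 0.953 = 840
Group 5: 734 * 0.973 = 714
Group 6: 1226 * 0.935 + 644 * 0.278 = 1146 + 179 = 1325
Net migration: Group 2 − 57 → 262
→ [374, 262, 948, 840, 714, 1325]
Total after period 2: 374 + 262 + 948 + 840 + 714 + 1325 = 4463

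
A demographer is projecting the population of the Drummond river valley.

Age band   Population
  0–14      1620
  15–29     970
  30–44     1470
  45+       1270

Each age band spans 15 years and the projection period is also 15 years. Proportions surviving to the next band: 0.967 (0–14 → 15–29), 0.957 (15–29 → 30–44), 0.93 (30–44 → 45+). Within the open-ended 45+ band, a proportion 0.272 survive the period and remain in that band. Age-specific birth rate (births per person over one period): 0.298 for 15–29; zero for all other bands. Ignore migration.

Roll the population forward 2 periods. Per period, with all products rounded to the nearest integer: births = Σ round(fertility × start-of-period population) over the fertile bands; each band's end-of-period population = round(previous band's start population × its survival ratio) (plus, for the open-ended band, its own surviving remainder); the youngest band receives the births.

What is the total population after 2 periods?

Period 1:
Births: 970 × 0.298 = 289
15–29: 1620 × 0.967 = 1567
30–44: 970 × 0.957 = 928
45+: 1470 × 0.93 + 1270 × 0.272 = 1367 + 345 = 1712
→ [289, 1567, 928, 1712]
Period 2:
Births: 1567 × 0.298 = 467
15–29: 289 × 0.967 = 279
30–44: 1567 × 0.957 = 1500
45+: 928 × 0.93 + 1712 × 0.272 = 863 + 466 = 1329
→ [467, 279, 1500, 1329]
Total after period 2: 467 + 279 + 1500 + 1329 = 3575

3575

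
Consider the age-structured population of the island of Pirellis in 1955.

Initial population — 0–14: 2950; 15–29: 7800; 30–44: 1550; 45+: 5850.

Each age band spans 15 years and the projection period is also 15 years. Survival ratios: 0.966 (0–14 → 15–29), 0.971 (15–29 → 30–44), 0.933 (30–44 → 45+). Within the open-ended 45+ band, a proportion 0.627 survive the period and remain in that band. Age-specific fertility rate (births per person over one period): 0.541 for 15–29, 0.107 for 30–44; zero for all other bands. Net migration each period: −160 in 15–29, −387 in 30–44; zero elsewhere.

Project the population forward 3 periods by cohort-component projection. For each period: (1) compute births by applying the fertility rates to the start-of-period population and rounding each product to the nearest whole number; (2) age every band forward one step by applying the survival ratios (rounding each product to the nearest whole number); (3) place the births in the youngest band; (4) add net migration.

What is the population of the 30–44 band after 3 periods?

3572

After projecting period 1:
Births: 7800 × 0.541 = 4220  |  1550 × 0.107 = 166 → 4386
15–29: 2950 × 0.966 = 2850
30–44: 7800 × 0.971 = 7574
45+: 1550 × 0.933 + 5850 × 0.627 = 1446 + 3668 = 5114
Net migration: 15–29 − 160 → 2690; 30–44 − 387 → 7187
→ [4386, 2690, 7187, 5114]
After projecting period 2:
Births: 2690 × 0.541 = 1455  |  7187 × 0.107 = 769 → 2224
15–29: 4386 × 0.966 = 4237
30–44: 2690 × 0.971 = 2612
45+: 7187 × 0.933 + 5114 × 0.627 = 6705 + 3206 = 9911
Net migration: 15–29 − 160 → 4077; 30–44 − 387 → 2225
→ [2224, 4077, 2225, 9911]
After projecting period 3:
Births: 4077 × 0.541 = 2206  |  2225 × 0.107 = 238 → 2444
15–29: 2224 × 0.966 = 2148
30–44: 4077 × 0.971 = 3959
45+: 2225 × 0.933 + 9911 × 0.627 = 2076 + 6214 = 8290
Net migration: 15–29 − 160 → 1988; 30–44 − 387 → 3572
→ [2444, 1988, 3572, 8290]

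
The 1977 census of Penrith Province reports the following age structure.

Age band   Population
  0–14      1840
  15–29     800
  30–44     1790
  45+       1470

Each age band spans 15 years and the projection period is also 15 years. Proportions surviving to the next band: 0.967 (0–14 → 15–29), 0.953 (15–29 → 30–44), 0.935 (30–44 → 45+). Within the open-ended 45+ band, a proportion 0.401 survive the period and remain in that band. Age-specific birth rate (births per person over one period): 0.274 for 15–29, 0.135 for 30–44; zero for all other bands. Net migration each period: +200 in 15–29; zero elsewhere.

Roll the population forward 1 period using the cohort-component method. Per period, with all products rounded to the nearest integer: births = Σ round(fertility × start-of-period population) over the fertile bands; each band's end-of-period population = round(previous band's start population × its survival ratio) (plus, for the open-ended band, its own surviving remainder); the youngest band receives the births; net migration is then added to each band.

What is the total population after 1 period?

5465

Numbering the bands 1..4 from youngest to oldest:
Period 1.
Births: 800 × 0.274 = 219  |  1790 × 0.135 = 242 → 461
Band 2: 1840 × 0.967 = 1779
Band 3: 800 × 0.953 = 762
Band 4: 1790 × 0.935 + 1470 × 0.401 = 1674 + 589 = 2263
Net migration: Band 2 + 200 → 1979
→ [461, 1979, 762, 2263]
Total after period 1: 461 + 1979 + 762 + 2263 = 5465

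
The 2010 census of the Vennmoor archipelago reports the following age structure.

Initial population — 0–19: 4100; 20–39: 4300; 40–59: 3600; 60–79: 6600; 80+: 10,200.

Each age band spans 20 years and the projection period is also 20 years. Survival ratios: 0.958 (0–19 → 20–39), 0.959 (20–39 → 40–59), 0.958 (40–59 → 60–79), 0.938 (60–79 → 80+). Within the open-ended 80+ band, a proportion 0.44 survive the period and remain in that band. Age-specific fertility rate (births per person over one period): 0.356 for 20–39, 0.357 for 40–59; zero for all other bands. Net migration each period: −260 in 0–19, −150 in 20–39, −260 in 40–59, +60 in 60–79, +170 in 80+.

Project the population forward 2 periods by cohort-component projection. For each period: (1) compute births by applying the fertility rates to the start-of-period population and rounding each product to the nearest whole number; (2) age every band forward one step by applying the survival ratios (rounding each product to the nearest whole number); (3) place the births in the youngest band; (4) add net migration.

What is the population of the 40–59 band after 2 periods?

Numbering the bands 1..5 from youngest to oldest:
After projecting period 1:
Births: 4300 * 0.356 = 1531 ; 3600 * 0.357 = 1285 ⇒ total 2816
Band 2: 4100 * 0.958 = 3928
Band 3: 4300 * 0.959 = 4124
Band 4: 3600 * 0.958 = 3449
Band 5: 6600 * 0.938 + 10200 * 0.44 = 6191 + 4488 = 10679
Net migration: Band 1 − 260 → 2556; Band 2 − 150 → 3778; Band 3 − 260 → 3864; Band 4 + 60 → 3509; Band 5 + 170 → 10849
Population now: 0–19=2556, 20–39=3778, 40–59=3864, 60–79=3509, 80+=10849
After projecting period 2:
Births: 3778 * 0.356 = 1345 ; 3864 * 0.357 = 1379 ⇒ total 2724
Band 2: 2556 * 0.958 = 2449
Band 3: 3778 * 0.959 = 3623
Band 4: 3864 * 0.958 = 3702
Band 5: 3509 * 0.938 + 10849 * 0.44 = 3291 + 4774 = 8065
Net migration: Band 1 − 260 → 2464; Band 2 − 150 → 2299; Band 3 − 260 → 3363; Band 4 + 60 → 3762; Band 5 + 170 → 8235
Population now: 0–19=2464, 20–39=2299, 40–59=3363, 60–79=3762, 80+=8235

3363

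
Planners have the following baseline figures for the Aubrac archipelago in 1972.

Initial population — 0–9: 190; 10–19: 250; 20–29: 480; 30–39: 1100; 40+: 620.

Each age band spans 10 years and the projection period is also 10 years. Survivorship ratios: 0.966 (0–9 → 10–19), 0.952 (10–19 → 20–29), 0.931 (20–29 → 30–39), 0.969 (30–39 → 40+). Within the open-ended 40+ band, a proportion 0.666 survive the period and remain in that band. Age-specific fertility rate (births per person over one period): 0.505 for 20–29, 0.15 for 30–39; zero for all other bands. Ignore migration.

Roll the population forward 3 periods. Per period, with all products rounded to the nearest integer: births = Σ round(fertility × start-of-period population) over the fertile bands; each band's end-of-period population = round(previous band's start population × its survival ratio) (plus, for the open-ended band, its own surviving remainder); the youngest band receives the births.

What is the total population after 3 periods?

Period 1:
Births: 480 * 0.505 = 242 ; 1100 * 0.15 = 165 ⇒ total 407
10–19: 190 * 0.966 = 184
20–29: 250 * 0.952 = 238
30–39: 480 * 0.931 = 447
40+: 1100 * 0.969 + 620 * 0.666 = 1066 + 413 = 1479
→ [407, 184, 238, 447, 1479]
Period 2:
Births: 238 * 0.505 = 120 ; 447 * 0.15 = 67 ⇒ total 187
10–19: 407 * 0.966 = 393
20–29: 184 * 0.952 = 175
30–39: 238 * 0.931 = 222
40+: 447 * 0.969 + 1479 * 0.666 = 433 + 985 = 1418
→ [187, 393, 175, 222, 1418]
Period 3:
Births: 175 * 0.505 = 88 ; 222 * 0.15 = 33 ⇒ total 121
10–19: 187 * 0.966 = 181
20–29: 393 * 0.952 = 374
30–39: 175 * 0.931 = 163
40+: 222 * 0.969 + 1418 * 0.666 = 215 + 944 = 1159
→ [121, 181, 374, 163, 1159]
Total after period 3: 121 + 181 + 374 + 163 + 1159 = 1998

1998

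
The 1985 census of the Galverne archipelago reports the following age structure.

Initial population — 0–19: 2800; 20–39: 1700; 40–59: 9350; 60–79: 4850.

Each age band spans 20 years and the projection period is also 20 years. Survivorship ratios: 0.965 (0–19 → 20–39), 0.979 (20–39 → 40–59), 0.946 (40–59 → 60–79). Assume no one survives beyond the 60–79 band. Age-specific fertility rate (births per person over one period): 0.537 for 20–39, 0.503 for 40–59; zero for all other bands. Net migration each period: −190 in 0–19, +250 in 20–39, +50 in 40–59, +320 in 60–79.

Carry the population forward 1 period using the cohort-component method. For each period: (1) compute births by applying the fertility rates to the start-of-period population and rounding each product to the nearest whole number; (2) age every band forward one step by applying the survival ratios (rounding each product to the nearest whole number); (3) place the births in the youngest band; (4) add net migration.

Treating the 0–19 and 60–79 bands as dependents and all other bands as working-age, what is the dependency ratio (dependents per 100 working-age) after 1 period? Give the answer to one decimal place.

Period 1:
Births: 1700 × 0.537 = 913, 9350 × 0.503 = 4703 — total 5616
20–39: 2800 × 0.965 = 2702
40–59: 1700 × 0.979 = 1664
60–79: 9350 × 0.946 = 8845
Net migration: 0–19 − 190 → 5426; 20–39 + 250 → 2952; 40–59 + 50 → 1714; 60–79 + 320 → 9165
Population now: 0–19=5426, 20–39=2952, 40–59=1714, 60–79=9165
Dependents (band 0–19 + band 60–79) = 5426 + 9165 = 14591; working-age = 4666; ratio = 14591/4666 × 100 = 312.7

312.7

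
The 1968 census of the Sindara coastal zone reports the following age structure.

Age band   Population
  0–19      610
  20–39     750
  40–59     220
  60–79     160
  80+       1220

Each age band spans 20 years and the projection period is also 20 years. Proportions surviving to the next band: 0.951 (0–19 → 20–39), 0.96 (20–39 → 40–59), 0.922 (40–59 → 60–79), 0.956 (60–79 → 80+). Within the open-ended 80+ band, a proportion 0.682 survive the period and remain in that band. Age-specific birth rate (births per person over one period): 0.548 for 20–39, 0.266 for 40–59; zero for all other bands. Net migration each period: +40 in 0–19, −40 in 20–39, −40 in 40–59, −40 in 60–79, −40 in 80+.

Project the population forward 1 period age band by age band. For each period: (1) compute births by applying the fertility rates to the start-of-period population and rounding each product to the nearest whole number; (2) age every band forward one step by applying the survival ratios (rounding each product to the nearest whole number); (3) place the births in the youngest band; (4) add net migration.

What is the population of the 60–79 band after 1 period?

163

Let group 1 be 0–19 through group 5 = 80+.
— Period 1 —
Births: 750 × 0.548 = 411  |  220 × 0.266 = 59 — total 470
Group 2: 610 × 0.951 = 580
Group 3: 750 × 0.96 = 720
Group 4: 220 × 0.922 = 203
Group 5: 160 × 0.956 + 1220 × 0.682 = 153 + 832 = 985
Net migration: Group 1 + 40 → 510; Group 2 − 40 → 540; Group 3 − 40 → 680; Group 4 − 40 → 163; Group 5 − 40 → 945
→ [510, 540, 680, 163, 945]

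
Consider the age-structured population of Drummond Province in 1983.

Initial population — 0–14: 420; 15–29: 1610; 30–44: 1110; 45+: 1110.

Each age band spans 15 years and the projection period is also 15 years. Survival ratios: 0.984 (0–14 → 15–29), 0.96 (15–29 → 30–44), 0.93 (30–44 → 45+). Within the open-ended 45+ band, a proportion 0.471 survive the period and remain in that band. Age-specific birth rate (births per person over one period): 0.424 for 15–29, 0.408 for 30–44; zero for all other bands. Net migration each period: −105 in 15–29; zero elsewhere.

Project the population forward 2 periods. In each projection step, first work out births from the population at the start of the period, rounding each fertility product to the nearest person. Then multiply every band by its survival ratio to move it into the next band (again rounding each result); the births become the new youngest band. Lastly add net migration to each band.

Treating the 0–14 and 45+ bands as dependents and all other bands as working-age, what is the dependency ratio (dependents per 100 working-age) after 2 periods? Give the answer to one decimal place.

224.0

[period 1]
Births: 1610 × 0.424 = 683, 1110 × 0.408 = 453 ⇒ total 1136
15–29: 420 × 0.984 = 413
30–44: 1610 × 0.96 = 1546
45+: 1110 × 0.93 + 1110 × 0.471 = 1032 + 523 = 1555
Net migration: 15–29 − 105 → 308
Giving 1136 / 308 / 1546 / 1555.
[period 2]
Births: 308 × 0.424 = 131, 1546 × 0.408 = 631 ⇒ total 762
15–29: 1136 × 0.984 = 1118
30–44: 308 × 0.96 = 296
45+: 1546 × 0.93 + 1555 × 0.471 = 1438 + 732 = 2170
Net migration: 15–29 − 105 → 1013
Giving 762 / 1013 / 296 / 2170.
Dependents (band 0–14 + band 45+) = 762 + 2170 = 2932; working-age = 1309; ratio = 2932/1309 × 100 = 224.0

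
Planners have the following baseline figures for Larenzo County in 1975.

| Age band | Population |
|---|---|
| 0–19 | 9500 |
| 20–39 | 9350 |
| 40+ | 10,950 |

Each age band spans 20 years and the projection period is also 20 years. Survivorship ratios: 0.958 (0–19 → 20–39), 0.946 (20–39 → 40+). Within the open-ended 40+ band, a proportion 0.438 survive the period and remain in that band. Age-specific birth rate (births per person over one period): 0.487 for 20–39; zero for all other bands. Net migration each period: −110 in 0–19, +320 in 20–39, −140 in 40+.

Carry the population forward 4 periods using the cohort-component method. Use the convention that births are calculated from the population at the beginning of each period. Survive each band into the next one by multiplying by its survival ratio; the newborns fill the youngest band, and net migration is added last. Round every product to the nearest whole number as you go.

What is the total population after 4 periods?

13358

Call the bands 1 to 3, youngest first.
— Period 1 —
Births: 9350 × 0.487 = 4553
Band 2: 9500 × 0.958 = 9101
Band 3: 9350 × 0.946 + 10950 × 0.438 = 8845 + 4796 = 13641
Net migration: Band 1 − 110 → 4443; Band 2 + 320 → 9421; Band 3 − 140 → 13501
End of period: [4443, 9421, 13501]
— Period 2 —
Births: 9421 × 0.487 = 4588
Band 2: 4443 × 0.958 = 4256
Band 3: 9421 × 0.946 + 13501 × 0.438 = 8912 + 5913 = 14825
Net migration: Band 1 − 110 → 4478; Band 2 + 320 → 4576; Band 3 − 140 → 14685
End of period: [4478, 4576, 14685]
— Period 3 —
Births: 4576 × 0.487 = 2229
Band 2: 4478 × 0.958 = 4290
Band 3: 4576 × 0.946 + 14685 × 0.438 = 4329 + 6432 = 10761
Net migration: Band 1 − 110 → 2119; Band 2 + 320 → 4610; Band 3 − 140 → 10621
End of period: [2119, 4610, 10621]
— Period 4 —
Births: 4610 × 0.487 = 2245
Band 2: 2119 × 0.958 = 2030
Band 3: 4610 × 0.946 + 10621 × 0.438 = 4361 + 4652 = 9013
Net migration: Band 1 − 110 → 2135; Band 2 + 320 → 2350; Band 3 − 140 → 8873
End of period: [2135, 2350, 8873]
Total after period 4: 2135 + 2350 + 8873 = 13358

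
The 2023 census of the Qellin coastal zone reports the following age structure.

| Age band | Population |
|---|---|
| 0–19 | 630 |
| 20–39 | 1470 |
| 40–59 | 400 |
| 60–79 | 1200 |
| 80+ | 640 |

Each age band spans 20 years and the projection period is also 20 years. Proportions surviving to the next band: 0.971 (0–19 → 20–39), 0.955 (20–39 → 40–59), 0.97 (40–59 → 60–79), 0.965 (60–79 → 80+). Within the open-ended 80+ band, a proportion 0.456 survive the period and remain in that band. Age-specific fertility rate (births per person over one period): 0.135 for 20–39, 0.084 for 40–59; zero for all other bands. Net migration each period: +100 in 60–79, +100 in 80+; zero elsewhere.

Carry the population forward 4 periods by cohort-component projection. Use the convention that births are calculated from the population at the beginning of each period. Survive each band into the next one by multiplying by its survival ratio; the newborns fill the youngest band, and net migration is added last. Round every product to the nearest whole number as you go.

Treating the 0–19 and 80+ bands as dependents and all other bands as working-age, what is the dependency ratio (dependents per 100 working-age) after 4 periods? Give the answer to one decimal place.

Call the bands 1 to 5, youngest first.
Period 1:
Births: 1470 × 0.135 = 198 ; 400 × 0.084 = 34 → 232
Band 2: 630 × 0.971 = 612
Band 3: 1470 × 0.955 = 1404
Band 4: 400 × 0.97 = 388
Band 5: 1200 × 0.965 + 640 × 0.456 = 1158 + 292 = 1450
Net migration: Band 4 + 100 → 488; Band 5 + 100 → 1550
End of period: [232, 612, 1404, 488, 1550]
Period 2:
Births: 612 × 0.135 = 83 ; 1404 × 0.084 = 118 → 201
Band 2: 232 × 0.971 = 225
Band 3: 612 × 0.955 = 584
Band 4: 1404 × 0.97 = 1362
Band 5: 488 × 0.965 + 1550 × 0.456 = 471 + 707 = 1178
Net migration: Band 4 + 100 → 1462; Band 5 + 100 → 1278
End of period: [201, 225, 584, 1462, 1278]
Period 3:
Births: 225 × 0.135 = 30 ; 584 × 0.084 = 49 → 79
Band 2: 201 × 0.971 = 195
Band 3: 225 × 0.955 = 215
Band 4: 584 × 0.97 = 566
Band 5: 1462 × 0.965 + 1278 × 0.456 = 1411 + 583 = 1994
Net migration: Band 4 + 100 → 666; Band 5 + 100 → 2094
End of period: [79, 195, 215, 666, 2094]
Period 4:
Births: 195 × 0.135 = 26 ; 215 × 0.084 = 18 → 44
Band 2: 79 × 0.971 = 77
Band 3: 195 × 0.955 = 186
Band 4: 215 × 0.97 = 209
Band 5: 666 × 0.965 + 2094 × 0.456 = 643 + 955 = 1598
Net migration: Band 4 + 100 → 309; Band 5 + 100 → 1698
End of period: [44, 77, 186, 309, 1698]
Dependents (band 0–19 + band 80+) = 44 + 1698 = 1742; working-age = 572; ratio = 1742/572 × 100 = 304.5

304.5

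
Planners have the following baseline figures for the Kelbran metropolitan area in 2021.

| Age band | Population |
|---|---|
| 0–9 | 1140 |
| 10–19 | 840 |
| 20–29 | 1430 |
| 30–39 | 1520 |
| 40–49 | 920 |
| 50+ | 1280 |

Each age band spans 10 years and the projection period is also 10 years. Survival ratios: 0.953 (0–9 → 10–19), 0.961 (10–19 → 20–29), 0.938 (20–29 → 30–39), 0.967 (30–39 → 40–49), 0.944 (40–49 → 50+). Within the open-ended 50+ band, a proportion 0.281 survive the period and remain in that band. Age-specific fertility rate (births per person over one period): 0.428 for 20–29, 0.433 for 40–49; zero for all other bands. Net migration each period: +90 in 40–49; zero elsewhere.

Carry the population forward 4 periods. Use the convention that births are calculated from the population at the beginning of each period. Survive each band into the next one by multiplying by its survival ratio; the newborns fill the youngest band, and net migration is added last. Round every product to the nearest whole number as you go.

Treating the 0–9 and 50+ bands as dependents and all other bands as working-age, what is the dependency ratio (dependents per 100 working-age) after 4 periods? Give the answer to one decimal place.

53.1

Period 1.
Births: 1430 × 0.428 = 612 ; 920 × 0.433 = 398 → 1010
10–19: 1140 × 0.953 = 1086
20–29: 840 × 0.961 = 807
30–39: 1430 × 0.938 = 1341
40–49: 1520 × 0.967 = 1470
50+: 920 × 0.944 + 1280 × 0.281 = 868 + 360 = 1228
Net migration: 40–49 + 90 → 1560
→ [1010, 1086, 807, 1341, 1560, 1228]
Period 2.
Births: 807 × 0.428 = 345 ; 1560 × 0.433 = 675 → 1020
10–19: 1010 × 0.953 = 963
20–29: 1086 × 0.961 = 1044
30–39: 807 × 0.938 = 757
40–49: 1341 × 0.967 = 1297
50+: 1560 × 0.944 + 1228 × 0.281 = 1473 + 345 = 1818
Net migration: 40–49 + 90 → 1387
→ [1020, 963, 1044, 757, 1387, 1818]
Period 3.
Births: 1044 × 0.428 = 447 ; 1387 × 0.433 = 601 → 1048
10–19: 1020 × 0.953 = 972
20–29: 963 × 0.961 = 925
30–39: 1044 × 0.938 = 979
40–49: 757 × 0.967 = 732
50+: 1387 × 0.944 + 1818 × 0.281 = 1309 + 511 = 1820
Net migration: 40–49 + 90 → 822
→ [1048, 972, 925, 979, 822, 1820]
Period 4.
Births: 925 × 0.428 = 396 ; 822 × 0.433 = 356 → 752
10–19: 1048 × 0.953 = 999
20–29: 972 × 0.961 = 934
30–39: 925 × 0.938 = 868
40–49: 979 × 0.967 = 947
50+: 822 × 0.944 + 1820 × 0.281 = 776 + 511 = 1287
Net migration: 40–49 + 90 → 1037
→ [752, 999, 934, 868, 1037, 1287]
Dependents (band 0–9 + band 50+) = 752 + 1287 = 2039; working-age = 3838; ratio = 2039/3838 × 100 = 53.1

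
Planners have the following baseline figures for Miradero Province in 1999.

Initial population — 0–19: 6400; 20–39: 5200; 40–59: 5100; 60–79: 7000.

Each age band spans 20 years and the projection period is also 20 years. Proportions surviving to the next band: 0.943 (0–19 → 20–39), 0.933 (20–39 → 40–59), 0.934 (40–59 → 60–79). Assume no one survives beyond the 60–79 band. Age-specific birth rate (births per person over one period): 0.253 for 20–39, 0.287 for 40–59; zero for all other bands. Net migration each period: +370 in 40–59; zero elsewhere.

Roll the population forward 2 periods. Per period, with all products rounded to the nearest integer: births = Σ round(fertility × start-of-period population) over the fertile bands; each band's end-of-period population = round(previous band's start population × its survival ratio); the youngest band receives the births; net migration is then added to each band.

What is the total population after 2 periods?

16526

Period 1:
Births: 5200 * 0.253 = 1316, 5100 * 0.287 = 1464 — total 2780
20–39: 6400 * 0.943 = 6035
40–59: 5200 * 0.933 = 4852
60–79: 5100 * 0.934 = 4763
Net migration: 40–59 + 370 → 5222
End of period: [2780, 6035, 5222, 4763]
Period 2:
Births: 6035 * 0.253 = 1527, 5222 * 0.287 = 1499 — total 3026
20–39: 2780 * 0.943 = 2622
40–59: 6035 * 0.933 = 5631
60–79: 5222 * 0.934 = 4877
Net migration: 40–59 + 370 → 6001
End of period: [3026, 2622, 6001, 4877]
Total after period 2: 3026 + 2622 + 6001 + 4877 = 16526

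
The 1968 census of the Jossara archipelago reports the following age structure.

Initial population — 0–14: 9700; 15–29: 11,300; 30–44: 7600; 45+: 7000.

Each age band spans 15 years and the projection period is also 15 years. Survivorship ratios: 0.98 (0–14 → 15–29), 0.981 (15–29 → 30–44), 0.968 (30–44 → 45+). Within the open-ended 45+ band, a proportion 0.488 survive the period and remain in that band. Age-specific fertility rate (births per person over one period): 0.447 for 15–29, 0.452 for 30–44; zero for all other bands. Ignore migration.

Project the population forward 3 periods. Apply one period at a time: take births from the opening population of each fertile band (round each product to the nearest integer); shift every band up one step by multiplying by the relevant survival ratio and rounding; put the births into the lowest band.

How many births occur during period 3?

Numbering the groups 1..4 from youngest to oldest:
Period 1.
Births: 11300 × 0.447 = 5051 ; 7600 × 0.452 = 3435 → total 8486
Group 2: 9700 × 0.98 = 9506
Group 3: 11300 × 0.981 = 11085
Group 4: 7600 × 0.968 + 7000 × 0.488 = 7357 + 3416 = 10773
Giving 8486 / 9506 / 11085 / 10773.
Period 2.
Births: 9506 × 0.447 = 4249 ; 11085 × 0.452 = 5010 → total 9259
Group 2: 8486 × 0.98 = 8316
Group 3: 9506 × 0.981 = 9325
Group 4: 11085 × 0.968 + 10773 × 0.488 = 10730 + 5257 = 15987
Giving 9259 / 8316 / 9325 / 15987.
Period 3.
Births: 8316 × 0.447 = 3717 ; 9325 × 0.452 = 4215 → total 7932
Group 2: 9259 × 0.98 = 9074
Group 3: 8316 × 0.981 = 8158
Group 4: 9325 × 0.968 + 15987 × 0.488 = 9027 + 7802 = 16829
Giving 7932 / 9074 / 8158 / 16829.

7932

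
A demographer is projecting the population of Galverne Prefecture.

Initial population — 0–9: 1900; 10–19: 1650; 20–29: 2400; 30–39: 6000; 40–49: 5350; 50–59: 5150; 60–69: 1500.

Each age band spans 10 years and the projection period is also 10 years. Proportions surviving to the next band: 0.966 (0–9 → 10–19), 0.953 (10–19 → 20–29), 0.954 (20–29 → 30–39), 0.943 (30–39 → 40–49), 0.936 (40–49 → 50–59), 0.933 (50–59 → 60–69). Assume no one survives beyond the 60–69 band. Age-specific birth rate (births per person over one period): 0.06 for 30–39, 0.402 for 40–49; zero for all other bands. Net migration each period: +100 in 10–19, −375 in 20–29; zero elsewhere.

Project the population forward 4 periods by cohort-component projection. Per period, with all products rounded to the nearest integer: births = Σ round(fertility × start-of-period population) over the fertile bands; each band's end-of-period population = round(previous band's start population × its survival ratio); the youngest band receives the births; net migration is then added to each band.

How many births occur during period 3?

937

— Period 1 —
Births: 6000 × 0.06 = 360, 5350 × 0.402 = 2151 → 2511
10–19: 1900 × 0.966 = 1835
20–29: 1650 × 0.953 = 1572
30–39: 2400 × 0.954 = 2290
40–49: 6000 × 0.943 = 5658
50–59: 5350 × 0.936 = 5008
60–69: 5150 × 0.933 = 4805
Net migration: 10–19 + 100 → 1935; 20–29 − 375 → 1197
End of period: [2511, 1935, 1197, 2290, 5658, 5008, 4805]
— Period 2 —
Births: 2290 × 0.06 = 137, 5658 × 0.402 = 2275 → 2412
10–19: 2511 × 0.966 = 2426
20–29: 1935 × 0.953 = 1844
30–39: 1197 × 0.954 = 1142
40–49: 2290 × 0.943 = 2159
50–59: 5658 × 0.936 = 5296
60–69: 5008 × 0.933 = 4672
Net migration: 10–19 + 100 → 2526; 20–29 − 375 → 1469
End of period: [2412, 2526, 1469, 1142, 2159, 5296, 4672]
— Period 3 —
Births: 1142 × 0.06 = 69, 2159 × 0.402 = 868 → 937
10–19: 2412 × 0.966 = 2330
20–29: 2526 × 0.953 = 2407
30–39: 1469 × 0.954 = 1401
40–49: 1142 × 0.943 = 1077
50–59: 2159 × 0.936 = 2021
60–69: 5296 × 0.933 = 4941
Net migration: 10–19 + 100 → 2430; 20–29 − 375 → 2032
End of period: [937, 2430, 2032, 1401, 1077, 2021, 4941]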